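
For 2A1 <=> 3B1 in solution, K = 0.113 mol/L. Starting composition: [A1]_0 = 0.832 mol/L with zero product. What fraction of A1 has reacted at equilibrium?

X = 0.276

Let X = conversion of A1; extent ξ = 0.832X/2 mol/L.
Concentrations: [A1] = 0.832 − 0.832X; [B1] = 1.25X.
K = [B1]^3 / ([A1]^2).
Solving K = 0.113 for X ∈ (0,1): X = 0.276.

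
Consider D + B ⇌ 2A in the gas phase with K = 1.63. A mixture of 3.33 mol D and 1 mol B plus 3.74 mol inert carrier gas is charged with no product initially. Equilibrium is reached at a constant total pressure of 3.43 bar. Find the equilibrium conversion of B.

X = 0.634

Basis: 1 mol B initially; let X = conversion of B. Extent ξ = X.
At extent ξ: n_D = 3.33 − X; n_B = 1 − X; n_A = 2X; n_I = 3.74 (inert).
n_T stays at 8.07 (no change in mole number).
Mole fractions y_i = n_i/n_T; K = p_A^2 / (p_D p_B) with p_i = y_i·P.
Equating to 1.63 and solving on 0 < X < 1: X = 0.634.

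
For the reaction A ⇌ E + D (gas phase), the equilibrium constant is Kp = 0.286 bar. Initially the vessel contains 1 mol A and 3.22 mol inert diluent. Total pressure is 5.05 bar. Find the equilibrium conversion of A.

X = 0.397

Basis: 1 mol A initially; let X = conversion of A. Extent ξ = X.
At extent ξ: n_A = 1 − X; n_E = X; n_D = X; n_I = 3.22 (inert).
n_T = Σnᵢ = 4.22 + X.
With p_i = (n_i/n_T)P, Kp = p_E p_D / (p_A).
Setting this equal to 0.286 bar and taking the physical root (0 < X < 1) gives X = 0.397.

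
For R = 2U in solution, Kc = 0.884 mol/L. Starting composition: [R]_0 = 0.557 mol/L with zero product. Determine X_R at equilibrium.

Let X = conversion of R; extent ξ = 0.557·X mol/L.
Concentrations: [R] = 0.557 − 0.557X; [U] = 1.11X.
Kc = [U]^2 / ([R]).
Setting equal to 0.884 and solving for X on (0,1) gives X = 0.462.

X = 0.462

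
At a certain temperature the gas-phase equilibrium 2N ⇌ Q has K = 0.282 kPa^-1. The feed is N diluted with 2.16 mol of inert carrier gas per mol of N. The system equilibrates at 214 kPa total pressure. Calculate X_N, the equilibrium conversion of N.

X = 0.860

Basis: 1 mol N initially; let X = conversion of N. Extent ξ = 0.5X.
At extent ξ: n_N = 1 − X; n_Q = 0.5X; n_I = 2.16 (inert).
Total moles n_T = 3.16 − 0.5X.
Mole fractions y_i = n_i/n_T; K = p_Q / (p_N^2) with p_i = y_i·P.
Setting this equal to 0.282 kPa^-1 and taking the physical root (0 < X < 1) gives X = 0.860.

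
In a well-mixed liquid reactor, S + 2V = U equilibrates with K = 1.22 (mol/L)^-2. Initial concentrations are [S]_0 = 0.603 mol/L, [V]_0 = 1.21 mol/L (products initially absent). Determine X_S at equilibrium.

Let X = conversion of S; extent ξ = 0.603·X mol/L.
Concentrations: [S] = 0.603 − 0.603X; [V] = 1.21 − 1.21X; [U] = 0.603X.
K = [U] / ([S] [V]^2).
Setting equal to 1.22 and solving for X on (0,1) gives X = 0.396.

X = 0.396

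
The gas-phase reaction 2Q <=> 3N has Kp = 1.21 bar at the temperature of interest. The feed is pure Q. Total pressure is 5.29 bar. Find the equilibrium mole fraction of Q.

Basis: 1 mol Q initially; let X = conversion of Q. Extent ξ = 0.5X.
Mole table: n_Q = 1 − X; n_N = 1.5X.
Total moles n_T = 1 + 0.5X.
y_i = n_i/n_T, p_i = y_i·P. Kp = p_N^3 / (p_Q^2).
Substituting and setting equal to 1.21 bar gives a polynomial in X; the root in (0,1) is X = 0.329.
Then n_Q = 0.671, n_T = 1.16, so y_Q = 0.576.

y_Q = 0.576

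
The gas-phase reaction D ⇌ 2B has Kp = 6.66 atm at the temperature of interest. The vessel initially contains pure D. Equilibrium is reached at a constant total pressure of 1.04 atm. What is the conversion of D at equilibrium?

Let X = conversion of D (basis 1 mol D); extent of reaction ξ = X.
Moles: n_D = 1 − X; n_B = 2X.
Total moles n_T = 1 + X.
With p_i = (n_i/n_T)P, Kp = p_B^2 / (p_D).
Substituting and setting equal to 6.66 atm gives a polynomial in X; the root in (0,1) is X = 0.785.

X = 0.785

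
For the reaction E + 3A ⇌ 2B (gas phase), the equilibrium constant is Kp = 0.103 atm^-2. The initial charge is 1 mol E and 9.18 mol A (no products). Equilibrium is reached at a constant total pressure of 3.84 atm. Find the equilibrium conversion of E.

X = 0.710

Let X = conversion of E (basis 1 mol E); extent of reaction ξ = X.
Moles: n_E = 1 − X; n_A = 9.18 − 3X; n_B = 2X.
n_T = Σnᵢ = 10.2 − 2X.
With p_i = (n_i/n_T)P, Kp = p_B^2 / (p_E p_A^3).
Setting this equal to 0.103 atm^-2 and taking the physical root (0 < X < 1) gives X = 0.710.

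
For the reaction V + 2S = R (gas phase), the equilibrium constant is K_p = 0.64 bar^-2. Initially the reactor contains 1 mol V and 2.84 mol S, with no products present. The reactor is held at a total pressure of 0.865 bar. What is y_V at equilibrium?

Take 1 mol V as basis and let X be its fractional conversion, so ξ = X.
Moles: n_V = 1 − X; n_S = 2.84 − 2X; n_R = X.
n_T = Σnᵢ = 3.84 − 2X.
With p_i = (n_i/n_T)P, K_p = p_R / (p_V p_S^2).
Setting this equal to 0.64 bar^-2 and taking the physical root (0 < X < 1) gives X = 0.195.
Then n_V = 0.805, n_T = 3.45, so y_V = 0.233.

y_V = 0.233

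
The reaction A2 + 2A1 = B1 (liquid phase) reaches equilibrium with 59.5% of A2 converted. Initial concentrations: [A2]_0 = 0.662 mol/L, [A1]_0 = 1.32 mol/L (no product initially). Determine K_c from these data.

Let X = conversion of A2.
Concentrations: [A2] = 0.662 − 0.662X; [A1] = 1.32 − 1.32X; [B1] = 0.662X.
At X = 0.595: [A2] = 0.268, [A1] = 0.532, [B1] = 0.394.
K_c = [B1] / ([A2] [A1]^2) = 5.19 (mol/L)^-2.

K_c = 5.19 (mol/L)^-2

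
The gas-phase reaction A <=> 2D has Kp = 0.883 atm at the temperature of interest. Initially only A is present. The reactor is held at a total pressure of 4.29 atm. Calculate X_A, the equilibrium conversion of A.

Take 1 mol A as basis and let X be its fractional conversion, so ξ = X.
At extent ξ: n_A = 1 − X; n_D = 2X.
Summing: n_T = 1 + X.
Mole fractions y_i = n_i/n_T; Kp = p_D^2 / (p_A) with p_i = y_i·P.
Substituting and setting equal to 0.883 atm gives a polynomial in X; the root in (0,1) is X = 0.221.

X = 0.221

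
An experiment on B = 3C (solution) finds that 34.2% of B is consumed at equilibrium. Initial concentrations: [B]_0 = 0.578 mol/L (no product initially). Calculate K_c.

Let X = conversion of B.
Concentrations: [B] = 0.578 − 0.578X; [C] = 1.73X.
At X = 0.342: [B] = 0.38, [C] = 0.593.
K_c = [C]^3 / ([B]) = 0.548 (mol/L)^2.

K_c = 0.548 (mol/L)^2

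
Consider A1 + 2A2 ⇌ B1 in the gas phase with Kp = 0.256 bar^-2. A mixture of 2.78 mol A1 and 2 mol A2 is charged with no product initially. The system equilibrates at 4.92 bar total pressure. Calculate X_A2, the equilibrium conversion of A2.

Basis: 2 mol A2 initially; let X = conversion of A2. Extent ξ = X.
Species balance: n_A1 = 2.78 − X; n_A2 = 2 − 2X; n_B1 = X.
n_T = Σnᵢ = 4.78 − 2X.
y_i = n_i/n_T, p_i = y_i·P. Kp = p_B1 / (p_A1 p_A2^2).
This yields a degree-3 equation in X; solving on (0,1), X = 0.619.

X = 0.619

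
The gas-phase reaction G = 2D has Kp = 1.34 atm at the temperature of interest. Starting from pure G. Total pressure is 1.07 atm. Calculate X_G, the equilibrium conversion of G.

X = 0.488

Let X = conversion of G (basis 1 mol G); extent of reaction ξ = X.
Mole table: n_G = 1 − X; n_D = 2X.
Summing: n_T = 1 + X.
Mole fractions y_i = n_i/n_T; Kp = p_D^2 / (p_G) with p_i = y_i·P.
Substituting and setting equal to 1.34 atm gives a polynomial in X; the root in (0,1) is X = 0.488.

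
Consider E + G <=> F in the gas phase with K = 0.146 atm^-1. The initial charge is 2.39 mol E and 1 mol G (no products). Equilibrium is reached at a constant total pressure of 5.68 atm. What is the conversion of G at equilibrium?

Basis: 1 mol G initially; let X = conversion of G. Extent ξ = X.
Species balance: n_E = 2.39 − X; n_G = 1 − X; n_F = X.
Total moles n_T = 3.39 − X.
Mole fractions y_i = n_i/n_T; K = p_F / (p_E p_G) with p_i = y_i·P.
Setting this equal to 0.146 atm^-1 and taking the physical root (0 < X < 1) gives X = 0.357.

X = 0.357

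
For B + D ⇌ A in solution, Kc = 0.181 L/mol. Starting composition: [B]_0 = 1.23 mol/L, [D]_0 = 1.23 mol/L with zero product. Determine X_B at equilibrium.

Let X = conversion of B; extent ξ = 1.23·X mol/L.
Concentrations: [B] = 1.23 − 1.23X; [D] = 1.23 − 1.23X; [A] = 1.23X.
Kc = [A] / ([B] [D]).
Setting equal to 0.181 and solving for X on (0,1) gives X = 0.158.

X = 0.158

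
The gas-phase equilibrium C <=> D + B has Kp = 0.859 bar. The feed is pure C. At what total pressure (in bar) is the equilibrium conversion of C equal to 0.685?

Take 1 mol C as basis and let X be its fractional conversion, so ξ = X.
Mole table: n_C = 1 − X; n_D = X; n_B = X.
Summing: n_T = 1 + X.
Kp = p_D p_B / (p_C) with p_i = (n_i/n_T)·P.
At X = 0.685: the mole-fraction product g(X) = Π y_i^ν_i = 0.884. Since Kp = g(X)·P^{1}, P = (Kp/g)^(1/1) = (0.859/0.884)^(1/1) = 0.972 bar.

P = 0.972 bar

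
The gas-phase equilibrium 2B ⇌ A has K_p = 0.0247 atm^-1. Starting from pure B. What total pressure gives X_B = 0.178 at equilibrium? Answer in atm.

Basis: 1 mol B initially; let X = conversion of B. Extent ξ = 0.5X.
Species balance: n_B = 1 − X; n_A = 0.5X.
n_T = Σnᵢ = 1 − 0.5X.
K_p = p_A / (p_B^2) with p_i = (n_i/n_T)·P.
At X = 0.178: the mole-fraction product g(X) = Π y_i^ν_i = 0.12. Since K_p = g(X)·P^{-1}, P = (g/K_p)^(1/1) = (0.12/0.0247)^(1/1) = 4.86 atm.

P = 4.86 atm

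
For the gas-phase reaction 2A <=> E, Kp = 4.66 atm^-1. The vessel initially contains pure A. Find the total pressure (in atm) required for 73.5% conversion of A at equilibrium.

P = 0.71 atm

Let X = conversion of A (basis 1 mol A); extent of reaction ξ = 0.5X.
At extent ξ: n_A = 1 − X; n_E = 0.5X.
n_T = Σnᵢ = 1 − 0.5X.
Kp = p_E / (p_A^2) with p_i = (n_i/n_T)·P.
At X = 0.735: the mole-fraction product g(X) = Π y_i^ν_i = 3.31. Since Kp = g(X)·P^{-1}, P = (g/Kp)^(1/1) = (3.31/4.66)^(1/1) = 0.71 atm.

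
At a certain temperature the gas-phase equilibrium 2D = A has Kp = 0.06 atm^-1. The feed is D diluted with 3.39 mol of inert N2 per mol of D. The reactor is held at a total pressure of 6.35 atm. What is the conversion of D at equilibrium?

Take 1 mol D as basis and let X be its fractional conversion, so ξ = 0.5X.
At extent ξ: n_D = 1 − X; n_A = 0.5X; n_I = 3.39 (inert).
Total moles n_T = 4.39 − 0.5X.
With p_i = (n_i/n_T)P, Kp = p_A / (p_D^2).
This yields a degree-2 equation in X; solving on (0,1), X = 0.133.

X = 0.133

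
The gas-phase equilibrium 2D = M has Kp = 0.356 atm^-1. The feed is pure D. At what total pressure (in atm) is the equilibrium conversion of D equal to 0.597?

P = 3.62 atm

Let X = conversion of D (basis 1 mol D); extent of reaction ξ = 0.5X.
At extent ξ: n_D = 1 − X; n_M = 0.5X.
Total moles n_T = 1 − 0.5X.
Kp = p_M / (p_D^2) with p_i = (n_i/n_T)·P.
At X = 0.597: the mole-fraction product g(X) = Π y_i^ν_i = 1.289. Since Kp = g(X)·P^{-1}, P = (g/Kp)^(1/1) = (1.289/0.356)^(1/1) = 3.62 atm.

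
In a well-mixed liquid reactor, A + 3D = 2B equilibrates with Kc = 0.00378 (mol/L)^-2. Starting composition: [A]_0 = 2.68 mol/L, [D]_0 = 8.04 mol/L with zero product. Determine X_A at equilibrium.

Let X = conversion of A; extent ξ = 2.68·X mol/L.
Concentrations: [A] = 2.68 − 2.68X; [D] = 8.04 − 8.04X; [B] = 5.36X.
Kc = [B]^2 / ([A] [D]^3).
Setting equal to 0.00378 and solving for X on (0,1) gives X = 0.244.

X = 0.244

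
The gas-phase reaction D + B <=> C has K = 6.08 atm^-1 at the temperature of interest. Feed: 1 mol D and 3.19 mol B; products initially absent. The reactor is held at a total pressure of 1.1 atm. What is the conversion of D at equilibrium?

X = 0.825

Let X = conversion of D (basis 1 mol D); extent of reaction ξ = X.
Moles: n_D = 1 − X; n_B = 3.19 − X; n_C = X.
n_T = Σnᵢ = 4.19 − X.
Mole fractions y_i = n_i/n_T; K = p_C / (p_D p_B) with p_i = y_i·P.
Setting this equal to 6.08 atm^-1 and taking the physical root (0 < X < 1) gives X = 0.825.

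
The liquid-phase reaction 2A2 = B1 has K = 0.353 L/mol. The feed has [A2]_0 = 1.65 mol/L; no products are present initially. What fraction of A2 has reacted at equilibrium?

X = 0.408

Let X = conversion of A2; extent ξ = 1.65X/2 mol/L.
Concentrations: [A2] = 1.65 − 1.65X; [B1] = 0.825X.
K = [B1] / ([A2]^2).
Equating to 0.353 L/mol: the physical root is X = 0.408.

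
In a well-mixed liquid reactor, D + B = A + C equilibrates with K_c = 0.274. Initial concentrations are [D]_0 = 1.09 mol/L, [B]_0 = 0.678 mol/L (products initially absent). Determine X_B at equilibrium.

Let X = conversion of B; extent ξ = 0.678·X mol/L.
Concentrations: [D] = 1.09 − 0.678X; [B] = 0.678 − 0.678X; [A] = 0.678X; [C] = 0.678X.
K_c = [A] [C] / ([D] [B]).
This equals 0.274 at X = 0.429 (the root in 0 < X < 1).

X = 0.429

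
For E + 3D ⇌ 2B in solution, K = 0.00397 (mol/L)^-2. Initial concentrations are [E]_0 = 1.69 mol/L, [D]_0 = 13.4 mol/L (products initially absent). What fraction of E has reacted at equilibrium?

Let X = conversion of E; extent ξ = 1.69·X mol/L.
Concentrations: [E] = 1.69 − 1.69X; [D] = 13.4 − 5.07X; [B] = 3.38X.
K = [B]^2 / ([E] [D]^3).
Setting equal to 0.00397 and solving for X on (0,1) gives X = 0.556.

X = 0.556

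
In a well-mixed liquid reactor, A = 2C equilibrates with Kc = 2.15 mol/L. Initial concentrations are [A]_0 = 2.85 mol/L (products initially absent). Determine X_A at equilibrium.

X = 0.350

Let X = conversion of A; extent ξ = 2.85·X mol/L.
Concentrations: [A] = 2.85 − 2.85X; [C] = 5.7X.
Kc = [C]^2 / ([A]).
This equals 2.15 at X = 0.350 (the root in 0 < X < 1).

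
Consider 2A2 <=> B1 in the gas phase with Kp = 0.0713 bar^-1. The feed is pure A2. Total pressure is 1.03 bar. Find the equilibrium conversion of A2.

Basis: 1 mol A2 initially; let X = conversion of A2. Extent ξ = 0.5X.
Mole table: n_A2 = 1 − X; n_B1 = 0.5X.
Summing: n_T = 1 − 0.5X.
Mole fractions y_i = n_i/n_T; Kp = p_B1 / (p_A2^2) with p_i = y_i·P.
Setting this equal to 0.0713 bar^-1 and taking the physical root (0 < X < 1) gives X = 0.121.

X = 0.121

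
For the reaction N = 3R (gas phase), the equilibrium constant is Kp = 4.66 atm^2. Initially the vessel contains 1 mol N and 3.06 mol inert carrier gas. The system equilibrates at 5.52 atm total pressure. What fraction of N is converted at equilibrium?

Let X = conversion of N (basis 1 mol N); extent of reaction ξ = X.
At extent ξ: n_N = 1 − X; n_R = 3X; n_I = 3.06 (inert).
Total moles n_T = 4.06 + 2X.
With p_i = (n_i/n_T)P, Kp = p_R^3 / (p_N).
This yields a degree-3 equation in X; solving on (0,1), X = 0.428.

X = 0.428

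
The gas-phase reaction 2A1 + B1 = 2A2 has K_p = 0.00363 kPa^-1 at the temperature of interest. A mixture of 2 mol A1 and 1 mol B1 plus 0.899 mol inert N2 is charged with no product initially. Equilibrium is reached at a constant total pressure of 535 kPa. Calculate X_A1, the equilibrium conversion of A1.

X = 0.371

Let X = conversion of A1 (basis 2 mol A1); extent of reaction ξ = X.
Moles: n_A1 = 2 − 2X; n_B1 = 1 − X; n_A2 = 2X; n_I = 0.899 (inert).
Total moles n_T = 3.9 − X.
Mole fractions y_i = n_i/n_T; K_p = p_A2^2 / (p_A1^2 p_B1) with p_i = y_i·P.
This yields a degree-3 equation in X; solving on (0,1), X = 0.371.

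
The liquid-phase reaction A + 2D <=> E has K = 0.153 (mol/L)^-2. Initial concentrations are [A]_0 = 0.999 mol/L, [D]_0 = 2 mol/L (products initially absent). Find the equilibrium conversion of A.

Let X = conversion of A; extent ξ = 0.999·X mol/L.
Concentrations: [A] = 0.999 − 0.999X; [D] = 2 − 2X; [E] = 0.999X.
K = [E] / ([A] [D]^2).
Solving K = 0.153 for X ∈ (0,1): X = 0.254.

X = 0.254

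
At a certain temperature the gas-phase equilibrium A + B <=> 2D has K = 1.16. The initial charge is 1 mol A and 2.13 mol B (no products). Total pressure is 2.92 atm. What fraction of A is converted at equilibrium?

X = 0.492

Take 1 mol A as basis and let X be its fractional conversion, so ξ = X.
Species balance: n_A = 1 − X; n_B = 2.13 − X; n_D = 2X.
Total moles n_T = 3.13 (Δν = 0, constant).
With p_i = (n_i/n_T)P, K = p_D^2 / (p_A p_B).
Equating to 1.16 and solving on 0 < X < 1: X = 0.492.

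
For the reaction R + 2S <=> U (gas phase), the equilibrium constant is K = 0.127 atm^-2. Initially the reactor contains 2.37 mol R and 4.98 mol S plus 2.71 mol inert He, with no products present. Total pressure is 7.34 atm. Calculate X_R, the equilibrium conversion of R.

X = 0.462

Let X = conversion of R (basis 2.37 mol R); extent of reaction ξ = 2.37X.
Mole table: n_R = 2.37 − 2.37X; n_S = 4.98 − 4.74X; n_U = 2.37X; n_I = 2.71 (inert).
n_T = Σnᵢ = 10.1 − 4.74X.
y_i = n_i/n_T, p_i = y_i·P. K = p_U / (p_R p_S^2).
Substituting and setting equal to 0.127 atm^-2 gives a polynomial in X; the root in (0,1) is X = 0.462.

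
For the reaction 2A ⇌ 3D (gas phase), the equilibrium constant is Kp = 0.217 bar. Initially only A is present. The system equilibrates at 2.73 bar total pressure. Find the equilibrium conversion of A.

X = 0.247

Basis: 1 mol A initially; let X = conversion of A. Extent ξ = 0.5X.
Mole table: n_A = 1 − X; n_D = 1.5X.
Total moles n_T = 1 + 0.5X.
With p_i = (n_i/n_T)P, Kp = p_D^3 / (p_A^2).
Setting this equal to 0.217 bar and taking the physical root (0 < X < 1) gives X = 0.247.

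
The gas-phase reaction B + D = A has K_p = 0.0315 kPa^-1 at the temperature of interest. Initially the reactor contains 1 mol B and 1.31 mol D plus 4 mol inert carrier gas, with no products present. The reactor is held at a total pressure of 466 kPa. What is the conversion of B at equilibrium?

X = 0.636

Take 1 mol B as basis and let X be its fractional conversion, so ξ = X.
Moles: n_B = 1 − X; n_D = 1.31 − X; n_A = X; n_I = 4 (inert).
n_T = Σnᵢ = 6.31 − X.
y_i = n_i/n_T, p_i = y_i·P. K_p = p_A / (p_B p_D).
Equating to 0.0315 kPa^-1 and solving on 0 < X < 1: X = 0.636.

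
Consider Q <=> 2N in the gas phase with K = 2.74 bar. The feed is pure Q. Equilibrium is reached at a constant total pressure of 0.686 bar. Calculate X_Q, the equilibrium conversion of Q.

Basis: 1 mol Q initially; let X = conversion of Q. Extent ξ = X.
Moles: n_Q = 1 − X; n_N = 2X.
n_T = Σnᵢ = 1 + X.
With p_i = (n_i/n_T)P, K = p_N^2 / (p_Q).
Substituting and setting equal to 2.74 bar gives a polynomial in X; the root in (0,1) is X = 0.707.

X = 0.707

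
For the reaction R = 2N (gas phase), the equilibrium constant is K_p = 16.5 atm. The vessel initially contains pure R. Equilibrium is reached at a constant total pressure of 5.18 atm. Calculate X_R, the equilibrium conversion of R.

X = 0.666

Basis: 1 mol R initially; let X = conversion of R. Extent ξ = X.
Species balance: n_R = 1 − X; n_N = 2X.
n_T = Σnᵢ = 1 + X.
y_i = n_i/n_T, p_i = y_i·P. K_p = p_N^2 / (p_R).
Setting this equal to 16.5 atm and taking the physical root (0 < X < 1) gives X = 0.666.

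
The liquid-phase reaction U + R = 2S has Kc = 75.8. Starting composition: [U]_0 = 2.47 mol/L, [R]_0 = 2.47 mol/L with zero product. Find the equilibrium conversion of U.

X = 0.813

Let X = conversion of U; extent ξ = 2.47·X mol/L.
Concentrations: [U] = 2.47 − 2.47X; [R] = 2.47 − 2.47X; [S] = 4.94X.
Kc = [S]^2 / ([U] [R]).
This equals 75.8 at X = 0.813 (the root in 0 < X < 1).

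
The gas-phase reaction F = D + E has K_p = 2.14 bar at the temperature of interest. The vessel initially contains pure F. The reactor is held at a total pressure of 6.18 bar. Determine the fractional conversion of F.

Basis: 1 mol F initially; let X = conversion of F. Extent ξ = X.
At extent ξ: n_F = 1 − X; n_D = X; n_E = X.
Total moles n_T = 1 + X.
With p_i = (n_i/n_T)P, K_p = p_D p_E / (p_F).
This yields a degree-2 equation in X; solving on (0,1), X = 0.507.

X = 0.507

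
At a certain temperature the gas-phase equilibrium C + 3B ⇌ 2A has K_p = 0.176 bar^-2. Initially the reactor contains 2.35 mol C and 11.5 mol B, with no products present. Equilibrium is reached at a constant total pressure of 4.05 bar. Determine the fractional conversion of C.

Basis: 2.35 mol C initially; let X = conversion of C. Extent ξ = 2.35X.
Mole table: n_C = 2.35 − 2.35X; n_B = 11.5 − 7.05X; n_A = 4.7X.
Total moles n_T = 13.8 − 4.7X.
With p_i = (n_i/n_T)P, K_p = p_A^2 / (p_C p_B^3).
Substituting and setting equal to 0.176 bar^-2 gives a polynomial in X; the root in (0,1) is X = 0.609.

X = 0.609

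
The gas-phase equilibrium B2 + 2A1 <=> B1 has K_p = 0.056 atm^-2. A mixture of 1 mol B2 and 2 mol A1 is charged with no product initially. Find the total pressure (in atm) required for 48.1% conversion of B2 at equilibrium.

Basis: 1 mol B2 initially; let X = conversion of B2. Extent ξ = X.
Mole table: n_B2 = 1 − X; n_A1 = 2 − 2X; n_B1 = X.
n_T = Σnᵢ = 3 − 2X.
K_p = p_B1 / (p_B2 p_A1^2) with p_i = (n_i/n_T)·P.
At X = 0.481: the mole-fraction product g(X) = Π y_i^ν_i = 3.573. Since K_p = g(X)·P^{-2}, P = (g/K_p)^(1/2) = (3.573/0.056)^(1/2) = 7.99 atm.

P = 7.99 atm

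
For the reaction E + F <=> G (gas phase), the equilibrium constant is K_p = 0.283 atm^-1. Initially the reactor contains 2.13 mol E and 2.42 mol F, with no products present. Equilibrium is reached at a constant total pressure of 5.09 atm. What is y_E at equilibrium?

y_E = 0.352

Take 2.13 mol E as basis and let X be its fractional conversion, so ξ = 2.13X.
At extent ξ: n_E = 2.13 − 2.13X; n_F = 2.42 − 2.13X; n_G = 2.13X.
Summing: n_T = 4.55 − 2.13X.
y_i = n_i/n_T, p_i = y_i·P. K_p = p_G / (p_E p_F).
Substituting and setting equal to 0.283 atm^-1 gives a polynomial in X; the root in (0,1) is X = 0.382.
Then n_E = 1.32, n_T = 3.74, so y_E = 0.352.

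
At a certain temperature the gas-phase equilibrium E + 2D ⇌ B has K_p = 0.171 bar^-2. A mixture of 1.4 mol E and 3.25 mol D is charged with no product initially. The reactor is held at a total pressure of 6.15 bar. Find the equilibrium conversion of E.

X = 0.631

Take 1.4 mol E as basis and let X be its fractional conversion, so ξ = 1.4X.
Mole table: n_E = 1.4 − 1.4X; n_D = 3.25 − 2.8X; n_B = 1.4X.
Total moles n_T = 4.65 − 2.8X.
y_i = n_i/n_T, p_i = y_i·P. K_p = p_B / (p_E p_D^2).
Setting this equal to 0.171 bar^-2 and taking the physical root (0 < X < 1) gives X = 0.631.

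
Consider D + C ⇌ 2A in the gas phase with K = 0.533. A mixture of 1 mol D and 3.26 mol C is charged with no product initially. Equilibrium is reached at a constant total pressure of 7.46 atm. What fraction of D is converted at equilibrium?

Let X = conversion of D (basis 1 mol D); extent of reaction ξ = X.
At extent ξ: n_D = 1 − X; n_C = 3.26 − X; n_A = 2X.
Since Δν = 0, n_T = 4.26 throughout.
Mole fractions y_i = n_i/n_T; K = p_A^2 / (p_D p_C) with p_i = y_i·P.
This yields a degree-2 equation in X; solving on (0,1), X = 0.453.

X = 0.453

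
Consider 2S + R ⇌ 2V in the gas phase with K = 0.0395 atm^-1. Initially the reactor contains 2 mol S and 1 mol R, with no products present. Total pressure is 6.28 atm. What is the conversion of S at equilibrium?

Take 2 mol S as basis and let X be its fractional conversion, so ξ = X.
Species balance: n_S = 2 − 2X; n_R = 1 − X; n_V = 2X.
n_T = Σnᵢ = 3 − X.
y_i = n_i/n_T, p_i = y_i·P. K = p_V^2 / (p_S^2 p_R).
Equating to 0.0395 atm^-1 and solving on 0 < X < 1: X = 0.210.

X = 0.210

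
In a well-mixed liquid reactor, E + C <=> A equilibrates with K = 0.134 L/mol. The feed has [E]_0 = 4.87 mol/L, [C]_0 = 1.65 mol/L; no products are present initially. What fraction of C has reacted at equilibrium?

Let X = conversion of C; extent ξ = 1.65·X mol/L.
Concentrations: [E] = 4.87 − 1.65X; [C] = 1.65 − 1.65X; [A] = 1.65X.
K = [A] / ([E] [C]).
This equals 0.134 at X = 0.364 (the root in 0 < X < 1).

X = 0.364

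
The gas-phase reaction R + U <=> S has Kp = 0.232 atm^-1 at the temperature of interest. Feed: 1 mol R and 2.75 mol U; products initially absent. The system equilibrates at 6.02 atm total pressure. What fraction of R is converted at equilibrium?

Take 1 mol R as basis and let X be its fractional conversion, so ξ = X.
At extent ξ: n_R = 1 − X; n_U = 2.75 − X; n_S = X.
n_T = Σnᵢ = 3.75 − X.
Mole fractions y_i = n_i/n_T; Kp = p_S / (p_R p_U) with p_i = y_i·P.
Setting this equal to 0.232 atm^-1 and taking the physical root (0 < X < 1) gives X = 0.492.

X = 0.492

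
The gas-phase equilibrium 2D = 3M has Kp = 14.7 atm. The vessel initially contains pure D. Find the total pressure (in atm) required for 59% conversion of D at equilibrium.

P = 4.62 atm

Basis: 1 mol D initially; let X = conversion of D. Extent ξ = 0.5X.
Mole table: n_D = 1 − X; n_M = 1.5X.
Total moles n_T = 1 + 0.5X.
Kp = p_M^3 / (p_D^2) with p_i = (n_i/n_T)·P.
At X = 0.59: the mole-fraction product g(X) = Π y_i^ν_i = 3.184. Since Kp = g(X)·P^{1}, P = (Kp/g)^(1/1) = (14.7/3.184)^(1/1) = 4.62 atm.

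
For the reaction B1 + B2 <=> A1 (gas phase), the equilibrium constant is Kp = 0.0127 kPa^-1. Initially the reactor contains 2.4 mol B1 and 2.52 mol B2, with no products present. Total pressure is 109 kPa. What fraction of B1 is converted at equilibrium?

X = 0.361

Let X = conversion of B1 (basis 2.4 mol B1); extent of reaction ξ = 2.4X.
Mole table: n_B1 = 2.4 − 2.4X; n_B2 = 2.52 − 2.4X; n_A1 = 2.4X.
n_T = Σnᵢ = 4.92 − 2.4X.
Mole fractions y_i = n_i/n_T; Kp = p_A1 / (p_B1 p_B2) with p_i = y_i·P.
Setting this equal to 0.0127 kPa^-1 and taking the physical root (0 < X < 1) gives X = 0.361.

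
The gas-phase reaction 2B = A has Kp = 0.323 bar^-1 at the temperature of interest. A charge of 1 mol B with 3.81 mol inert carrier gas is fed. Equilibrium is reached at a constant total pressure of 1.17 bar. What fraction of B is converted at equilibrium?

X = 0.123

Take 1 mol B as basis and let X be its fractional conversion, so ξ = 0.5X.
Mole table: n_B = 1 − X; n_A = 0.5X; n_I = 3.81 (inert).
Total moles n_T = 4.81 − 0.5X.
Mole fractions y_i = n_i/n_T; Kp = p_A / (p_B^2) with p_i = y_i·P.
Equating to 0.323 bar^-1 and solving on 0 < X < 1: X = 0.123.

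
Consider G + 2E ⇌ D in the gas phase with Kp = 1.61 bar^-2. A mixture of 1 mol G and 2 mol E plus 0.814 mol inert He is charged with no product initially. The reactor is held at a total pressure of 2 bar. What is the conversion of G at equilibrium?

X = 0.468

Basis: 1 mol G initially; let X = conversion of G. Extent ξ = X.
Mole table: n_G = 1 − X; n_E = 2 − 2X; n_D = X; n_I = 0.814 (inert).
n_T = Σnᵢ = 3.81 − 2X.
y_i = n_i/n_T, p_i = y_i·P. Kp = p_D / (p_G p_E^2).
Substituting and setting equal to 1.61 bar^-2 gives a polynomial in X; the root in (0,1) is X = 0.468.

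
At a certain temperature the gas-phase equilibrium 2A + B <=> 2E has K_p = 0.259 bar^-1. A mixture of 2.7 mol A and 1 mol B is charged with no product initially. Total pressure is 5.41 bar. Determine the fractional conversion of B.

Let X = conversion of B (basis 1 mol B); extent of reaction ξ = X.
Moles: n_A = 2.7 − 2X; n_B = 1 − X; n_E = 2X.
n_T = Σnᵢ = 3.7 − X.
Mole fractions y_i = n_i/n_T; K_p = p_E^2 / (p_A^2 p_B) with p_i = y_i·P.
This yields a degree-3 equation in X; solving on (0,1), X = 0.444.

X = 0.444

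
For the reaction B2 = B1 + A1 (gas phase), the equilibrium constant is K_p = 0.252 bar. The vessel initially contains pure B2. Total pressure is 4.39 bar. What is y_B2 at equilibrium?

y_B2 = 0.622

Basis: 1 mol B2 initially; let X = conversion of B2. Extent ξ = X.
At extent ξ: n_B2 = 1 − X; n_B1 = X; n_A1 = X.
Summing: n_T = 1 + X.
y_i = n_i/n_T, p_i = y_i·P. K_p = p_B1 p_A1 / (p_B2).
Setting this equal to 0.252 bar and taking the physical root (0 < X < 1) gives X = 0.233.
Then n_B2 = 0.767, n_T = 1.23, so y_B2 = 0.622.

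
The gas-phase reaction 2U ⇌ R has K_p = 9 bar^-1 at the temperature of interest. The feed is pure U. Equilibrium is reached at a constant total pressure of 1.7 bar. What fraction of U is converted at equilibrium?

X = 0.873

Let X = conversion of U (basis 1 mol U); extent of reaction ξ = 0.5X.
Mole table: n_U = 1 − X; n_R = 0.5X.
Summing: n_T = 1 − 0.5X.
y_i = n_i/n_T, p_i = y_i·P. K_p = p_R / (p_U^2).
Setting this equal to 9 bar^-1 and taking the physical root (0 < X < 1) gives X = 0.873.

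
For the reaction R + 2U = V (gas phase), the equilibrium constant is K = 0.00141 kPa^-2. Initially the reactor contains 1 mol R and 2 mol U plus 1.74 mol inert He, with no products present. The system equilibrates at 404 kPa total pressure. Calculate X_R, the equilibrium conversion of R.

X = 0.795

Let X = conversion of R (basis 1 mol R); extent of reaction ξ = X.
Moles: n_R = 1 − X; n_U = 2 − 2X; n_V = X; n_I = 1.74 (inert).
Total moles n_T = 4.74 − 2X.
y_i = n_i/n_T, p_i = y_i·P. K = p_V / (p_R p_U^2).
This yields a degree-3 equation in X; solving on (0,1), X = 0.795.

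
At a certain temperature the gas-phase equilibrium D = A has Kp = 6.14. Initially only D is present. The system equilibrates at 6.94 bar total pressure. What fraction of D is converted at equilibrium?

Take 1 mol D as basis and let X be its fractional conversion, so ξ = X.
Species balance: n_D = 1 − X; n_A = X.
Total moles n_T = 1 (Δν = 0, constant).
Mole fractions y_i = n_i/n_T; Kp = p_A / (p_D) with p_i = y_i·P.
Equating to 6.14 and solving on 0 < X < 1: X = 0.860.

X = 0.860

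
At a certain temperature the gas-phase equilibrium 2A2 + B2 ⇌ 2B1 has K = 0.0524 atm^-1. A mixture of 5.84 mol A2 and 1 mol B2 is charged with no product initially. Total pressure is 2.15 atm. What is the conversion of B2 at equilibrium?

Basis: 1 mol B2 initially; let X = conversion of B2. Extent ξ = X.
At extent ξ: n_A2 = 5.84 − 2X; n_B2 = 1 − X; n_B1 = 2X.
Total moles n_T = 6.84 − X.
Mole fractions y_i = n_i/n_T; K = p_B1^2 / (p_A2^2 p_B2) with p_i = y_i·P.
Setting this equal to 0.0524 atm^-1 and taking the physical root (0 < X < 1) gives X = 0.290.

X = 0.290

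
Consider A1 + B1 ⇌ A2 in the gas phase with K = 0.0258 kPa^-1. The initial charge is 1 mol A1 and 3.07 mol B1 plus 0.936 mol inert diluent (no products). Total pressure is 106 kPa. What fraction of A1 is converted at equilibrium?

X = 0.605

Let X = conversion of A1 (basis 1 mol A1); extent of reaction ξ = X.
Moles: n_A1 = 1 − X; n_B1 = 3.07 − X; n_A2 = X; n_I = 0.936 (inert).
Summing: n_T = 5.01 − X.
Mole fractions y_i = n_i/n_T; K = p_A2 / (p_A1 p_B1) with p_i = y_i·P.
This yields a degree-2 equation in X; solving on (0,1), X = 0.605.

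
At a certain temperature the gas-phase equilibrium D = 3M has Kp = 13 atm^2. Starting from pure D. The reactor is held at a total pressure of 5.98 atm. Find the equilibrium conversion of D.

Let X = conversion of D (basis 1 mol D); extent of reaction ξ = X.
Species balance: n_D = 1 − X; n_M = 3X.
Summing: n_T = 1 + 2X.
y_i = n_i/n_T, p_i = y_i·P. Kp = p_M^3 / (p_D).
This yields a degree-3 equation in X; solving on (0,1), X = 0.288.

X = 0.288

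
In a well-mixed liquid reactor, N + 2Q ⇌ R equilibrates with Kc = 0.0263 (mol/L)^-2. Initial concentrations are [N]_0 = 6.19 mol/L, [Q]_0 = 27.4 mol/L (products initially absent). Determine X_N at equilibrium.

Let X = conversion of N; extent ξ = 6.19·X mol/L.
Concentrations: [N] = 6.19 − 6.19X; [Q] = 27.4 − 12.4X; [R] = 6.19X.
Kc = [R] / ([N] [Q]^2).
Solving Kc = 0.0263 for X ∈ (0,1): X = 0.878.

X = 0.878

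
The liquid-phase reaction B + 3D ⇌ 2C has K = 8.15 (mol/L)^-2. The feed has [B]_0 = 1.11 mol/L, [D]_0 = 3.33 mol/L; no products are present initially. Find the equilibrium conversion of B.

X = 0.707

Let X = conversion of B; extent ξ = 1.11·X mol/L.
Concentrations: [B] = 1.11 − 1.11X; [D] = 3.33 − 3.33X; [C] = 2.22X.
K = [C]^2 / ([B] [D]^3).
Equating to 8.15 (mol/L)^-2: the physical root is X = 0.707.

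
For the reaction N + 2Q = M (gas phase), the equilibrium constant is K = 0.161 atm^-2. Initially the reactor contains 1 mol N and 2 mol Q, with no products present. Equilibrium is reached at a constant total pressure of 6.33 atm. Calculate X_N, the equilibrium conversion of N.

X = 0.576

Basis: 1 mol N initially; let X = conversion of N. Extent ξ = X.
At extent ξ: n_N = 1 − X; n_Q = 2 − 2X; n_M = X.
Summing: n_T = 3 − 2X.
Mole fractions y_i = n_i/n_T; K = p_M / (p_N p_Q^2) with p_i = y_i·P.
Setting this equal to 0.161 atm^-2 and taking the physical root (0 < X < 1) gives X = 0.576.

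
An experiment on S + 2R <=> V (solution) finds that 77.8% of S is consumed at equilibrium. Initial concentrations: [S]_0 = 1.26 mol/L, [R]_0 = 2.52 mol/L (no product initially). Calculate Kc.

Kc = 11.2 (mol/L)^-2

Let X = conversion of S.
Concentrations: [S] = 1.26 − 1.26X; [R] = 2.52 − 2.52X; [V] = 1.26X.
At X = 0.778: [S] = 0.28, [R] = 0.559, [V] = 0.98.
Kc = [V] / ([S] [R]^2) = 11.2 (mol/L)^-2.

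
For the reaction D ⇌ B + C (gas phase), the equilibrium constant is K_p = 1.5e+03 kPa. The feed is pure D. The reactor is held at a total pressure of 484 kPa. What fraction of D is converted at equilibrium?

Let X = conversion of D (basis 1 mol D); extent of reaction ξ = X.
Species balance: n_D = 1 − X; n_B = X; n_C = X.
Total moles n_T = 1 + X.
With p_i = (n_i/n_T)P, K_p = p_B p_C / (p_D).
This yields a degree-2 equation in X; solving on (0,1), X = 0.870.

X = 0.870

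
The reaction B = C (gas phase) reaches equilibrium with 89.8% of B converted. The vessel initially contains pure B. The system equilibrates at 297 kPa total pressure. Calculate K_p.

Take 1 mol B as basis and let X be its fractional conversion, so ξ = X.
At extent ξ: n_B = 1 − X; n_C = X.
Since Δν = 0, n_T = 1 throughout.
At X = 0.898: n_B = 0.102, n_C = 0.898, n_T = 1.
p_i = (n_i/n_T)·P. K_p = p_C / (p_B) = 8.8.

K_p = 8.8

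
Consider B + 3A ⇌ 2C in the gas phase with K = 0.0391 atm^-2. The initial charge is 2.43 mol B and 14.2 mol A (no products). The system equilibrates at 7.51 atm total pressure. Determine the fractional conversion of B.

X = 0.632

Basis: 2.43 mol B initially; let X = conversion of B. Extent ξ = 2.43X.
Mole table: n_B = 2.43 − 2.43X; n_A = 14.2 − 7.29X; n_C = 4.86X.
Total moles n_T = 16.6 − 4.86X.
Mole fractions y_i = n_i/n_T; K = p_C^2 / (p_B p_A^3) with p_i = y_i·P.
Setting this equal to 0.0391 atm^-2 and taking the physical root (0 < X < 1) gives X = 0.632.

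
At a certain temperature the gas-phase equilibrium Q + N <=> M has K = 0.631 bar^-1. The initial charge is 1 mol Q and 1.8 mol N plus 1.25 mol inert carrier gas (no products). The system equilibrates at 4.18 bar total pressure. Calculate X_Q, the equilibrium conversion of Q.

X = 0.492

Take 1 mol Q as basis and let X be its fractional conversion, so ξ = X.
At extent ξ: n_Q = 1 − X; n_N = 1.8 − X; n_M = X; n_I = 1.25 (inert).
n_T = Σnᵢ = 4.05 − X.
y_i = n_i/n_T, p_i = y_i·P. K = p_M / (p_Q p_N).
This yields a degree-2 equation in X; solving on (0,1), X = 0.492.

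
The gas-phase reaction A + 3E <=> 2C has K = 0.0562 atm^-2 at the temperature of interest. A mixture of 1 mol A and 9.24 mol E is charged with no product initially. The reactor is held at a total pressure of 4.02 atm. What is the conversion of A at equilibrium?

Take 1 mol A as basis and let X be its fractional conversion, so ξ = X.
Mole table: n_A = 1 − X; n_E = 9.24 − 3X; n_C = 2X.
Total moles n_T = 10.2 − 2X.
y_i = n_i/n_T, p_i = y_i·P. K = p_C^2 / (p_A p_E^3).
Substituting and setting equal to 0.0562 atm^-2 gives a polynomial in X; the root in (0,1) is X = 0.636.

X = 0.636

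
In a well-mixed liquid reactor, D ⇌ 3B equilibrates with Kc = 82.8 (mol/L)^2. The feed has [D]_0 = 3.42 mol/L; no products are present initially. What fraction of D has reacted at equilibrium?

Let X = conversion of D; extent ξ = 3.42·X mol/L.
Concentrations: [D] = 3.42 − 3.42X; [B] = 10.3X.
Kc = [B]^3 / ([D]).
Setting equal to 82.8 and solving for X on (0,1) gives X = 0.506.

X = 0.506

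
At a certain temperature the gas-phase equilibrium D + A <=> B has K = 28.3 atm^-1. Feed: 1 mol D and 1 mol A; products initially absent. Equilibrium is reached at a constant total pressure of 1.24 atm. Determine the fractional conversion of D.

Basis: 1 mol D initially; let X = conversion of D. Extent ξ = X.
At extent ξ: n_D = 1 − X; n_A = 1 − X; n_B = X.
n_T = Σnᵢ = 2 − X.
y_i = n_i/n_T, p_i = y_i·P. K = p_B / (p_D p_A).
Setting this equal to 28.3 atm^-1 and taking the physical root (0 < X < 1) gives X = 0.834.

X = 0.834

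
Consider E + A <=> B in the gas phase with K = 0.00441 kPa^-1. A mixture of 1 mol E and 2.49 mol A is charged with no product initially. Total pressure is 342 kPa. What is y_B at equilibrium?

Let X = conversion of E (basis 1 mol E); extent of reaction ξ = X.
At extent ξ: n_E = 1 − X; n_A = 2.49 − X; n_B = X.
n_T = Σnᵢ = 3.49 − X.
With p_i = (n_i/n_T)P, K = p_B / (p_E p_A).
Substituting and setting equal to 0.00441 kPa^-1 gives a polynomial in X; the root in (0,1) is X = 0.501.
Then n_B = 0.501, n_T = 2.99, so y_B = 0.168.

y_B = 0.168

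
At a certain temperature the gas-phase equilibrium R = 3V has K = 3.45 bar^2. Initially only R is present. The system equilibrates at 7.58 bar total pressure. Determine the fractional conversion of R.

X = 0.147

Basis: 1 mol R initially; let X = conversion of R. Extent ξ = X.
Mole table: n_R = 1 − X; n_V = 3X.
Total moles n_T = 1 + 2X.
y_i = n_i/n_T, p_i = y_i·P. K = p_V^3 / (p_R).
This yields a degree-3 equation in X; solving on (0,1), X = 0.147.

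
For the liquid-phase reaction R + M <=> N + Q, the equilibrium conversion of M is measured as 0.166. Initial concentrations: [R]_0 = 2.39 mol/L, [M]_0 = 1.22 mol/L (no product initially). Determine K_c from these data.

Let X = conversion of M.
Concentrations: [R] = 2.39 − 1.22X; [M] = 1.22 − 1.22X; [N] = 1.22X; [Q] = 1.22X.
At X = 0.166: [R] = 2.19, [M] = 1.02, [N] = 0.203, [Q] = 0.203.
K_c = [N] [Q] / ([R] [M]) = 0.0184.

K_c = 0.0184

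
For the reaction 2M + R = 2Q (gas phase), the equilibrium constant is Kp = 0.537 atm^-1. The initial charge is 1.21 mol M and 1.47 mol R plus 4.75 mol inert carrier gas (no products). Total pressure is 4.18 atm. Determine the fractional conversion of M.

Let X = conversion of M (basis 1.21 mol M); extent of reaction ξ = 0.605X.
Species balance: n_M = 1.21 − 1.21X; n_R = 1.47 − 0.605X; n_Q = 1.21X; n_I = 4.75 (inert).
n_T = Σnᵢ = 7.43 − 0.605X.
y_i = n_i/n_T, p_i = y_i·P. Kp = p_Q^2 / (p_M^2 p_R).
This yields a degree-3 equation in X; solving on (0,1), X = 0.383.

X = 0.383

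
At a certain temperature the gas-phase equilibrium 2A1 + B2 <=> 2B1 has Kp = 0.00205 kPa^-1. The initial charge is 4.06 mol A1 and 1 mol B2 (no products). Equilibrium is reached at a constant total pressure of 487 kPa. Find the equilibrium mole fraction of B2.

Basis: 1 mol B2 initially; let X = conversion of B2. Extent ξ = X.
Moles: n_A1 = 4.06 − 2X; n_B2 = 1 − X; n_B1 = 2X.
Total moles n_T = 5.06 − X.
With p_i = (n_i/n_T)P, Kp = p_B1^2 / (p_A1^2 p_B2).
Setting this equal to 0.00205 kPa^-1 and taking the physical root (0 < X < 1) gives X = 0.503.
Then n_B2 = 0.497, n_T = 4.56, so y_B2 = 0.109.

y_B2 = 0.109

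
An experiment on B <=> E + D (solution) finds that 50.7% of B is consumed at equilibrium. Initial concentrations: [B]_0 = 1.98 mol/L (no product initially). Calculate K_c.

Let X = conversion of B.
Concentrations: [B] = 1.98 − 1.98X; [E] = 1.98X; [D] = 1.98X.
At X = 0.507: [B] = 0.976, [E] = 1, [D] = 1.
K_c = [E] [D] / ([B]) = 1.03 mol/L.

K_c = 1.03 mol/L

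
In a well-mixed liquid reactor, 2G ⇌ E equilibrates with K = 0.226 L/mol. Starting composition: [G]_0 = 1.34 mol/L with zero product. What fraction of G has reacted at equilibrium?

Let X = conversion of G; extent ξ = 1.34X/2 mol/L.
Concentrations: [G] = 1.34 − 1.34X; [E] = 0.67X.
K = [E] / ([G]^2).
Solving K = 0.226 for X ∈ (0,1): X = 0.298.

X = 0.298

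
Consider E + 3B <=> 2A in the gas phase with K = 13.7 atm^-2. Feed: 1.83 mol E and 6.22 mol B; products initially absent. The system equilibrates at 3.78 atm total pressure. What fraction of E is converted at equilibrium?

Let X = conversion of E (basis 1.83 mol E); extent of reaction ξ = 1.83X.
Species balance: n_E = 1.83 − 1.83X; n_B = 6.22 − 5.49X; n_A = 3.66X.
Total moles n_T = 8.05 − 3.66X.
With p_i = (n_i/n_T)P, K = p_A^2 / (p_E p_B^3).
Setting this equal to 13.7 atm^-2 and taking the physical root (0 < X < 1) gives X = 0.841.

X = 0.841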